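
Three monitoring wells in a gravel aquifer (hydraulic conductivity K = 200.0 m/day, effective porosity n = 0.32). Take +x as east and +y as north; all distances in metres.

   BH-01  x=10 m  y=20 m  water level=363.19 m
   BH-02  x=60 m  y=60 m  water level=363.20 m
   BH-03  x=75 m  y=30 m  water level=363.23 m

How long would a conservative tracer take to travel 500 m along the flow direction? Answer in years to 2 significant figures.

Taking BH-01 as reference: BH-02−BH-01 = (50, 40, +0.01); BH-03−BH-01 = (65, 10, +0.04).
Determinant of the coordinate differences = 50·10 − 65·40 = -2100.
∂h/∂x = [(+0.01)·10 − (+0.04)·40] / -2100 = +0.0007143
∂h/∂y = [50·(+0.04) − 65·(+0.01)] / -2100 = -0.0006429
|∇h| = √(0.0007143² + -0.0006429²) = 0.000961
Seepage velocity v = K·i/n = 200.0 × 0.000961 / 0.32 = 0.6006 m/day.
t = 500 / 0.6006 = 832.5 days = 2.28 years.

2.3 years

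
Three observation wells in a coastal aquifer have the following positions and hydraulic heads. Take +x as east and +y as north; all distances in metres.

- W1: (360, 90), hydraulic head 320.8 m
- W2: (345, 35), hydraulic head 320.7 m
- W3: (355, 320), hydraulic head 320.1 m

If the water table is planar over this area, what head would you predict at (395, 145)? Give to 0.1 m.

321.2 m

Differences from W1: to W2 (Δx, Δy, Δh) = (-15, -55, -0.1); to W3 = (-5, 230, -0.7).
Determinant of the coordinate differences = (-15)·230 − (-5)·(-55) = -3725.
∂h/∂x = [(-0.1)·230 − (-0.7)·(-55)] / -3725 = +0.01651
∂h/∂y = [(-15)·(-0.7) − (-5)·(-0.1)] / -3725 = -0.002685
h(395, 145) = 320.8 + (+0.01651)·(35) + (-0.002685)·(55) = 320.8 +0.578 -0.148 = 321.230 m.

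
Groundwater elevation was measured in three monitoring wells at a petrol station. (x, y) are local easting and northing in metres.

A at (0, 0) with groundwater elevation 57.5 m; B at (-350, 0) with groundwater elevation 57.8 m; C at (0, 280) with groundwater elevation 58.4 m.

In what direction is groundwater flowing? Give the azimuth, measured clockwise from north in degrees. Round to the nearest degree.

∂h/∂x = (57.8 − 57.5) / (-350 − 0) = -0.0008571
∂h/∂y = (58.4 − 57.5) / (280 − 0) = +0.003214
Flow direction (−∇h) has components (+0.0008571 E, -0.003214 N).
Azimuth = atan2(E, N) = atan2(+0.0008571, -0.003214) = 165.1° ≈ 165°.

165°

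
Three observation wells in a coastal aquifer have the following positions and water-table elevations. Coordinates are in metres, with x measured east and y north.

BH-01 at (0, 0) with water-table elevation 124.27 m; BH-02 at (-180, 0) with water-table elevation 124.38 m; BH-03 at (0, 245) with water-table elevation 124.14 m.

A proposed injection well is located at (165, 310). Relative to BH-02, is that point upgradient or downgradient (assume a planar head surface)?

downgradient

∂h/∂x = (124.38 − 124.27) / (-180 − 0) = -0.0006111
∂h/∂y = (124.14 − 124.27) / (245 − 0) = -0.0005306
Head at (165, 310) = 124.27 + (-0.0006111)·(165) + (-0.0005306)·(310) = 124.00 m.
That is lower than the 124.38 m at BH-02, so the point is downgradient.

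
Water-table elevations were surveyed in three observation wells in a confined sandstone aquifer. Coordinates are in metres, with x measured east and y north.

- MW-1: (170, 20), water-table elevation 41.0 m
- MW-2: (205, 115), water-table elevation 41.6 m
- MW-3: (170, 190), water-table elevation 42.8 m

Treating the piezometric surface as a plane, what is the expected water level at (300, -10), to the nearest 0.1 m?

With h = a·x + b·y + c and MW-1 as origin, the differences give:
  35·a + 95·b = +0.6
  0·a + 170·b = +1.8
Eliminate b (×170 and ×95, subtract): 5950·a = -69.00 → a = ∂h/∂x = -0.01160
Back-substitute: b = ∂h/∂y = +0.01059.
h(300, -10) = 41.0 + (-0.01160)·(130) + (+0.01059)·(-30) = 41.0 -1.508 -0.318 = 39.175 m.

39.2 m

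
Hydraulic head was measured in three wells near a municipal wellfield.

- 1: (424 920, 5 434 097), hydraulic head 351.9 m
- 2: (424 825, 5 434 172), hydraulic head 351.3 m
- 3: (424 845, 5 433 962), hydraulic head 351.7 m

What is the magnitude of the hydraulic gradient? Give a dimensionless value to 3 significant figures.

0.00539

Differences from 1: to 2 (Δx, Δy, Δh) = (-95, 75, -0.6); to 3 = (-75, -135, -0.2).
Determinant of the coordinate differences = (-95)·(-135) − (-75)·75 = 18450.
∂h/∂x = [(-0.6)·(-135) − (-0.2)·75] / 18450 = +0.005203
∂h/∂y = [(-95)·(-0.2) − (-75)·(-0.6)] / 18450 = -0.001409
|∇h| = √(0.005203² + -0.001409²) = 0.00539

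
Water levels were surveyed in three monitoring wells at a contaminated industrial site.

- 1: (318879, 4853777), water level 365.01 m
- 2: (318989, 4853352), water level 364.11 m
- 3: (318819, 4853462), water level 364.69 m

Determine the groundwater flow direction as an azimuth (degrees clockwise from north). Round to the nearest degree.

Differences from 1: to 2 (Δx, Δy, Δh) = (110, -425, -0.90); to 3 = (-60, -315, -0.32).
Solve a·Δx + b·Δy = Δh: det = 110·(-315) − (-60)·(-425) = -60150.
∂h/∂x = [(-0.90)·(-315) − (-0.32)·(-425)] / -60150 = -0.002452
∂h/∂y = [110·(-0.32) − (-60)·(-0.90)] / -60150 = +0.001483
Flow direction (−∇h) has components (+0.002452 E, -0.001483 N).
Azimuth = atan2(E, N) = atan2(+0.002452, -0.001483) = 121.2° ≈ 121°.

121°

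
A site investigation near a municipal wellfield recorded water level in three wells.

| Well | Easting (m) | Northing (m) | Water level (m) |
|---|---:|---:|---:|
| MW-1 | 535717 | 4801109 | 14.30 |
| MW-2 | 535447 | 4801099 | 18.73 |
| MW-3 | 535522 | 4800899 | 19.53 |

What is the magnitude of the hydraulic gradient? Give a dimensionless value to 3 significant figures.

With h = a·x + b·y + c and MW-1 as origin, the differences give:
  (-270)·a + (-10)·b = +4.43
  (-195)·a + (-210)·b = +5.23
Eliminate b (×(-210) and ×(-10), subtract): 54750·a = -878.000 → a = ∂h/∂x = -0.01604
Back-substitute: b = ∂h/∂y = -0.01001.
|∇h| = √(-0.01604² + -0.01001²) = 0.01891

0.0189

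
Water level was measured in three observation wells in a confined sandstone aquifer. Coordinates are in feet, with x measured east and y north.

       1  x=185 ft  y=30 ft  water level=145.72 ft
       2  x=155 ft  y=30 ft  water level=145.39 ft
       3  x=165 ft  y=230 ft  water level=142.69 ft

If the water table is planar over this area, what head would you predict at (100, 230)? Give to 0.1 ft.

With h = a·x + b·y + c and 1 as origin, the differences give:
  (-30)·a + 0·b = -0.33
  (-20)·a + 200·b = -3.03
Eliminate b (×200 and ×0, subtract): -6000·a = -66.000 → a = ∂h/∂x = +0.01100
Back-substitute: b = ∂h/∂y = -0.01405.
h(100, 230) = 145.72 + (+0.01100)·(-85) + (-0.01405)·(200) = 145.72 -0.935 -2.810 = 141.975 ft.

142.0 ft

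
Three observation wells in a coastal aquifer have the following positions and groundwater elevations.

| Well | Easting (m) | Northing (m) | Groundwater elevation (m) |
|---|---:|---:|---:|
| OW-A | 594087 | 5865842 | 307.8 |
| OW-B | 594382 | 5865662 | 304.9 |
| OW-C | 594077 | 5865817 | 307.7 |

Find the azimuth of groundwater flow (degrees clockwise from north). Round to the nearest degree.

Three-point gradient (reference OW-A): Δ to OW-B = (295, -180, -2.9), Δ to OW-C = (-10, -25, -0.1).
∂h/∂x = -0.005940, ∂h/∂y = +0.006376 (det = -9175).
Flow direction (−∇h) has components (+0.005940 E, -0.006376 N).
Azimuth = atan2(E, N) = atan2(+0.005940, -0.006376) = 137.0° ≈ 137°.

137°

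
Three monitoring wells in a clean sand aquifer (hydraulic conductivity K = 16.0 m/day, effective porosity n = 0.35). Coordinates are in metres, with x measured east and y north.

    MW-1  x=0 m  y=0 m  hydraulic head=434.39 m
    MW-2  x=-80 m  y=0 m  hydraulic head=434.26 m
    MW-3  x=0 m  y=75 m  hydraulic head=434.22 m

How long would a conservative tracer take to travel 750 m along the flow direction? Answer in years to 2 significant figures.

16 years

∂h/∂x = (434.26 − 434.39) / (-80 − 0) = +0.001625
∂h/∂y = (434.22 − 434.39) / (75 − 0) = -0.002267
|∇h| = √(0.001625² + -0.002267²) = 0.002789
Seepage velocity v = K·i/n = 16.0 × 0.002789 / 0.35 = 0.1275 m/day.
t = 750 / 0.1275 = 5882 days = 16.1 years.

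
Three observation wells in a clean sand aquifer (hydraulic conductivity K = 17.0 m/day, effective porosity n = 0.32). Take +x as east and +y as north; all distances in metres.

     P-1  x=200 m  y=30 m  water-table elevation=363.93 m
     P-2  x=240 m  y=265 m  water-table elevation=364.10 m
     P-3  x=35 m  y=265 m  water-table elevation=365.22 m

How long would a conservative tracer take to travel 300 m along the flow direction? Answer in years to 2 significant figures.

2.7 years

With h = a·x + b·y + c and P-1 as origin, the differences give:
  40·a + 235·b = +0.17
  (-165)·a + 235·b = +1.29
Eliminate b (×235 and ×235, subtract): 48175·a = -263.200 → a = ∂h/∂x = -0.005463
Back-substitute: b = ∂h/∂y = +0.001653.
|∇h| = √(-0.005463² + 0.001653²) = 0.005708
Seepage velocity v = K·i/n = 17.0 × 0.005708 / 0.32 = 0.3032 m/day.
t = 300 / 0.3032 = 989.4 days = 2.71 years.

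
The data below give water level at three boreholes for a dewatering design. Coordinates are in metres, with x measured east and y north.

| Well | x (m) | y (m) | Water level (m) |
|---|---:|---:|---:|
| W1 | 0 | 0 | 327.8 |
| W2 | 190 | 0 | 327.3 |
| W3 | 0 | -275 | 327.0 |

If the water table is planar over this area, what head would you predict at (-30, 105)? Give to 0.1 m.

∂h/∂x = (327.3 − 327.8) / (190 − 0) = -0.002632
∂h/∂y = (327.0 − 327.8) / (-275 − 0) = +0.002909
h(-30, 105) = 327.8 + (-0.002632)·(-30) + (+0.002909)·(105) = 327.8 +0.079 +0.305 = 328.184 m.

328.2 m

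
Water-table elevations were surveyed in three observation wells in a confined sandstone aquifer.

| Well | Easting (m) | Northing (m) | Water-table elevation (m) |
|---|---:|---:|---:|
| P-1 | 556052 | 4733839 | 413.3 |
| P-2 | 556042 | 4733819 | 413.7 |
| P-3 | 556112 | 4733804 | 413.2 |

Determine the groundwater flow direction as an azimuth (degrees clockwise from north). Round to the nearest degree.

Three-point gradient (reference P-1): Δ to P-2 = (-10, -20, +0.4), Δ to P-3 = (60, -35, -0.1).
∂h/∂x = -0.01032, ∂h/∂y = -0.01484 (det = 1550).
Flow direction (−∇h) has components (+0.01032 E, +0.01484 N).
Azimuth = atan2(E, N) = atan2(+0.01032, +0.01484) = 34.8° ≈ 035°.

035°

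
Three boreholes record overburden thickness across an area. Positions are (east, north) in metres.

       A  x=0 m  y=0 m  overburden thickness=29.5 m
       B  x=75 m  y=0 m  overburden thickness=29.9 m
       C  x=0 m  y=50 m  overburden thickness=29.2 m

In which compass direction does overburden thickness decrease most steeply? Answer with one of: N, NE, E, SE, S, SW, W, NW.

∂d/∂x = (29.9 − 29.5) / (75 − 0) = +0.005333
∂d/∂y = (29.2 − 29.5) / (50 − 0) = -0.006000
Steepest decrease is along −∇f = (-0.005333 E, +0.006000 N) → northwest.

NW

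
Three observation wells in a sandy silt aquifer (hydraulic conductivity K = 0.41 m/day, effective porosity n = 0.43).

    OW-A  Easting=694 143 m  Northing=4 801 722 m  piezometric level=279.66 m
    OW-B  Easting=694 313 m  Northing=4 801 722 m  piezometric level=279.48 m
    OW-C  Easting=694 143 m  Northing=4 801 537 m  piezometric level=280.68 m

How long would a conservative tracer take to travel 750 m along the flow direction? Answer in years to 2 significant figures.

∂h/∂x = (279.48 − 279.66) / (694313 − 694143) = -0.001059
∂h/∂y = (280.68 − 279.66) / (4801537 − 4801722) = -0.005514
|∇h| = √(-0.001059² + -0.005514²) = 0.005615
Seepage velocity v = K·i/n = 0.41 × 0.005615 / 0.43 = 0.005354 m/day.
t = 750 / 0.005354 = 1.401e+05 days = 384 years.

380 years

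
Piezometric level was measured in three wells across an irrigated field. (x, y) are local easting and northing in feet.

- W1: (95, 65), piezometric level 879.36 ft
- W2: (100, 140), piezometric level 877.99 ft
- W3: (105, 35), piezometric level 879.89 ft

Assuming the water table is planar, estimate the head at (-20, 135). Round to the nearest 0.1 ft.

Three-point gradient (reference W1): Δ to W2 = (5, 75, -1.37), Δ to W3 = (10, -30, +0.53).
∂h/∂x = -0.001500, ∂h/∂y = -0.01817 (det = -900).
h(-20, 135) = 879.36 + (-0.001500)·(-115) + (-0.01817)·(70) = 879.36 +0.173 -1.272 = 878.261 ft.

878.3 ft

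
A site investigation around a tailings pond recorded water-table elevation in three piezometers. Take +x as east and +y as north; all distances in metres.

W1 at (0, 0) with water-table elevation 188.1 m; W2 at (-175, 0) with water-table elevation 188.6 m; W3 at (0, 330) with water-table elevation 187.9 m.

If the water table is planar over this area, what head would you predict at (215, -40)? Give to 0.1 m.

187.5 m

∂h/∂x = (188.6 − 188.1) / (-175 − 0) = -0.002857
∂h/∂y = (187.9 − 188.1) / (330 − 0) = -0.0006061
h(215, -40) = 188.1 + (-0.002857)·(215) + (-0.0006061)·(-40) = 188.1 -0.614 +0.024 = 187.510 m.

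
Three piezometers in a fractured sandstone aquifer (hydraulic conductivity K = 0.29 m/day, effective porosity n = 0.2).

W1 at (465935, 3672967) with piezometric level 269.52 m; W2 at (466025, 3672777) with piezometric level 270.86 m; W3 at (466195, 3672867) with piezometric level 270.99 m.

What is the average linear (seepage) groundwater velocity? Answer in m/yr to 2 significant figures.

3.4 m/yr

With h = a·x + b·y + c and W1 as origin, the differences give:
  90·a + (-190)·b = +1.34
  260·a + (-100)·b = +1.47
Eliminate b (×(-100) and ×(-190), subtract): 40400·a = 145.300 → a = ∂h/∂x = +0.003597
Back-substitute: b = ∂h/∂y = -0.005349.
|∇h| = √(0.003597² + -0.005349²) = 0.006446
Seepage velocity v = K·i/n = 0.29 × 0.006446 / 0.2 = 0.009347 m/day = 3.414 m/yr.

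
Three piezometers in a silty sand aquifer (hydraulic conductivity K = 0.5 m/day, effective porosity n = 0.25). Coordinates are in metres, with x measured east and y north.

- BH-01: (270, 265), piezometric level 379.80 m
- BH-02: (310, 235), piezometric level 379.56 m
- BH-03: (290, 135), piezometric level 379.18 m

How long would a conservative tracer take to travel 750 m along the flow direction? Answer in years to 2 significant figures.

200 years

Taking BH-01 as reference: BH-02−BH-01 = (40, -30, -0.24); BH-03−BH-01 = (20, -130, -0.62).
Determinant of the coordinate differences = 40·(-130) − 20·(-30) = -4600.
∂h/∂x = [(-0.24)·(-130) − (-0.62)·(-30)] / -4600 = -0.002739
∂h/∂y = [40·(-0.62) − 20·(-0.24)] / -4600 = +0.004348
|∇h| = √(-0.002739² + 0.004348²) = 0.005139
Seepage velocity v = K·i/n = 0.5 × 0.005139 / 0.25 = 0.01028 m/day.
t = 750 / 0.01028 = 7.296e+04 days = 200 years.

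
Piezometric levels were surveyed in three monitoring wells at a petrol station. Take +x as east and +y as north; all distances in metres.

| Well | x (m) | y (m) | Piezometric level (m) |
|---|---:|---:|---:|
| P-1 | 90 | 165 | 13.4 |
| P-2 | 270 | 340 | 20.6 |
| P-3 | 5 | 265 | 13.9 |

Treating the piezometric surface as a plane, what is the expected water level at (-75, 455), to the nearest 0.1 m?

Differences from P-1: to P-2 (Δx, Δy, Δh) = (180, 175, +7.2); to P-3 = (-85, 100, +0.5).
Solve a·Δx + b·Δy = Δh: det = 180·100 − (-85)·175 = 32875.
∂h/∂x = [(+7.2)·100 − (+0.5)·175] / 32875 = +0.01924
∂h/∂y = [180·(+0.5) − (-85)·(+7.2)] / 32875 = +0.02135
h(-75, 455) = 13.4 + (+0.01924)·(-165) + (+0.02135)·(290) = 13.4 -3.175 +6.193 = 16.418 m.

16.4 m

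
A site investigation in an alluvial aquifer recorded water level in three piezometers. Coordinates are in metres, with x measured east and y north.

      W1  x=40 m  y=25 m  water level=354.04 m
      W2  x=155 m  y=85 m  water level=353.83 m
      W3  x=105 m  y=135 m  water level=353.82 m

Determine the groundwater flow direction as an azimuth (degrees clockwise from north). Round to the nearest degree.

040°

Three-point gradient (reference W1): Δ to W2 = (115, 60, -0.21), Δ to W3 = (65, 110, -0.22).
∂h/∂x = -0.001131, ∂h/∂y = -0.001331 (det = 8750).
Flow direction (−∇h) has components (+0.001131 E, +0.001331 N).
Azimuth = atan2(E, N) = atan2(+0.001131, +0.001331) = 40.4° ≈ 040°.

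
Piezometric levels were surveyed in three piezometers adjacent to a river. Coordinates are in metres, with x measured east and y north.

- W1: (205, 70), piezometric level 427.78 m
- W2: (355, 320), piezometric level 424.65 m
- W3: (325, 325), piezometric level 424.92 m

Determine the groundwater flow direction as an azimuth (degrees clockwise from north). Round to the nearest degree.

Three-point gradient (reference W1): Δ to W2 = (150, 250, -3.13), Δ to W3 = (120, 255, -2.86).
∂h/∂x = -0.01008, ∂h/∂y = -0.006473 (det = 8250).
Flow direction (−∇h) has components (+0.01008 E, +0.006473 N).
Azimuth = atan2(E, N) = atan2(+0.01008, +0.006473) = 57.3° ≈ 057°.

057°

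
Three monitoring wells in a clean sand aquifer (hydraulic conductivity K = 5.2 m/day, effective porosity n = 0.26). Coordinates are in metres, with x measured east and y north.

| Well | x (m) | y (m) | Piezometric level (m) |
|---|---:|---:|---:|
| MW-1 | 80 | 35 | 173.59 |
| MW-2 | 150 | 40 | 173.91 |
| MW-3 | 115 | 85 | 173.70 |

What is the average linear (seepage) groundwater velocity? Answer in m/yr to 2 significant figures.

35 m/yr

With h = a·x + b·y + c and MW-1 as origin, the differences give:
  70·a + 5·b = +0.32
  35·a + 50·b = +0.11
Eliminate b (×50 and ×5, subtract): 3325·a = 15.450 → a = ∂h/∂x = +0.004647
Back-substitute: b = ∂h/∂y = -0.001053.
|∇h| = √(0.004647² + -0.001053²) = 0.004765
Seepage velocity v = K·i/n = 5.2 × 0.004765 / 0.26 = 0.0953 m/day = 34.81 m/yr.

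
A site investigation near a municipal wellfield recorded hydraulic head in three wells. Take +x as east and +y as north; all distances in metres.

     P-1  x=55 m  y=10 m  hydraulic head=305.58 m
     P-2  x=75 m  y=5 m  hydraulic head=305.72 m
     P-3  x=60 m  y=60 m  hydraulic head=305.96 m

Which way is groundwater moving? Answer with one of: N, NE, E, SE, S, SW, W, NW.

SW

Three-point gradient (reference P-1): Δ to P-2 = (20, -5, +0.14), Δ to P-3 = (5, 50, +0.38).
∂h/∂x = +0.008683, ∂h/∂y = +0.006732 (det = 1025).
Flow = −∇h = (-0.008683 east, -0.006732 north), which points southwest.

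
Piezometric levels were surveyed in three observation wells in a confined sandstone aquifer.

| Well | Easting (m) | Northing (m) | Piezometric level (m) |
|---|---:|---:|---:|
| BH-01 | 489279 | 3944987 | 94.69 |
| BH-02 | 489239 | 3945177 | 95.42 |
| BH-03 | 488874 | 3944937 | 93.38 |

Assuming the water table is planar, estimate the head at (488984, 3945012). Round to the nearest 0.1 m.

94.0 m

Differences from BH-01: to BH-02 (Δx, Δy, Δh) = (-40, 190, +0.73); to BH-03 = (-405, -50, -1.31).
Solve a·Δx + b·Δy = Δh: det = (-40)·(-50) − (-405)·190 = 78950.
∂h/∂x = [(+0.73)·(-50) − (-1.31)·190] / 78950 = +0.002690
∂h/∂y = [(-40)·(-1.31) − (-405)·(+0.73)] / 78950 = +0.004408
h(488984, 3945012) = 94.69 + (+0.002690)·(-295) + (+0.004408)·(25) = 94.69 -0.794 +0.110 = 94.007 m.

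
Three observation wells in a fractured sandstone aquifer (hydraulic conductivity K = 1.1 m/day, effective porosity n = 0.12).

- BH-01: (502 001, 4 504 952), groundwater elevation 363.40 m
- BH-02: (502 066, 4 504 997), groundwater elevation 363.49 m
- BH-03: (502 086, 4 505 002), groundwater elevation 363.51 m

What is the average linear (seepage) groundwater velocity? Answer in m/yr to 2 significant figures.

3.9 m/yr

Taking BH-01 as reference: BH-02−BH-01 = (65, 45, +0.09); BH-03−BH-01 = (85, 50, +0.11).
Determinant of the coordinate differences = 65·50 − 85·45 = -575.
∂h/∂x = [(+0.09)·50 − (+0.11)·45] / -575 = +0.0007826
∂h/∂y = [65·(+0.11) − 85·(+0.09)] / -575 = +0.0008696
|∇h| = √(0.0007826² + 0.0008696²) = 0.00117
Seepage velocity v = K·i/n = 1.1 × 0.00117 / 0.12 = 0.01073 m/day = 3.919 m/yr.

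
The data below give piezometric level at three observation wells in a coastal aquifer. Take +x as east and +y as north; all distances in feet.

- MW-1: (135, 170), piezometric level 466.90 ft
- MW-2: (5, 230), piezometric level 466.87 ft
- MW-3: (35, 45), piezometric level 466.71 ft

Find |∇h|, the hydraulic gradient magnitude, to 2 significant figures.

0.0012

Differences from MW-1: to MW-2 (Δx, Δy, Δh) = (-130, 60, -0.03); to MW-3 = (-100, -125, -0.19).
Solve a·Δx + b·Δy = Δh: det = (-130)·(-125) − (-100)·60 = 22250.
∂h/∂x = [(-0.03)·(-125) − (-0.19)·60] / 22250 = +0.0006809
∂h/∂y = [(-130)·(-0.19) − (-100)·(-0.03)] / 22250 = +0.0009753
|∇h| = √(0.0006809² + 0.0009753²) = 0.001189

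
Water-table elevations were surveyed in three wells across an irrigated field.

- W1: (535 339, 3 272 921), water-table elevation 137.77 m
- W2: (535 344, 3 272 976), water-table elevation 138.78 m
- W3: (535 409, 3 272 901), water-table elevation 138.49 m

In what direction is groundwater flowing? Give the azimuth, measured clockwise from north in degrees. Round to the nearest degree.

222°

Taking W1 as reference: W2−W1 = (5, 55, +1.01); W3−W1 = (70, -20, +0.72).
Determinant of the coordinate differences = 5·(-20) − 70·55 = -3950.
∂h/∂x = [(+1.01)·(-20) − (+0.72)·55] / -3950 = +0.01514
∂h/∂y = [5·(+0.72) − 70·(+1.01)] / -3950 = +0.01699
Flow direction (−∇h) has components (-0.01514 E, -0.01699 N).
Azimuth = atan2(E, N) = atan2(-0.01514, -0.01699) = 221.7° ≈ 222°.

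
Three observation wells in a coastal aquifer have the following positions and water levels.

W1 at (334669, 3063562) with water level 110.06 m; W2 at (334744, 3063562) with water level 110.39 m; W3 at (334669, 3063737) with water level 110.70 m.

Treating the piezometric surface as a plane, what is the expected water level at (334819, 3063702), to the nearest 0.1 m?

111.2 m

∂h/∂x = (110.39 − 110.06) / (334744 − 334669) = +0.004400
∂h/∂y = (110.70 − 110.06) / (3063737 − 3063562) = +0.003657
h(334819, 3063702) = 110.06 + (+0.004400)·(150) + (+0.003657)·(140) = 110.06 +0.660 +0.512 = 111.232 m.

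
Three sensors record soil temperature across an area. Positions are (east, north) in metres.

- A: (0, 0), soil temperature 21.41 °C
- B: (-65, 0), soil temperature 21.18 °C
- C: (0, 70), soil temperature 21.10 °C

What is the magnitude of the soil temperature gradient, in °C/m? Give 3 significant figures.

∂T/∂x = (21.18 − 21.41) / (-65 − 0) = +0.003538
∂T/∂y = (21.10 − 21.41) / (70 − 0) = -0.004429
|∇f| = √(0.003538² + -0.004429²) = 0.005669 °C/m

0.00567 °C/m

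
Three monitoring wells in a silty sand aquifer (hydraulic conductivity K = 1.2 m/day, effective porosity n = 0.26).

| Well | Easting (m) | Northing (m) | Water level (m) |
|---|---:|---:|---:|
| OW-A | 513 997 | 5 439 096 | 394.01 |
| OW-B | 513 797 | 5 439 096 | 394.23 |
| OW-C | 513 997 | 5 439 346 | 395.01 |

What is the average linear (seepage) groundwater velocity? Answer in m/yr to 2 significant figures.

∂h/∂x = (394.23 − 394.01) / (513797 − 513997) = -0.001100
∂h/∂y = (395.01 − 394.01) / (5439346 − 5439096) = +0.004000
|∇h| = √(-0.001100² + 0.004000²) = 0.004148
Seepage velocity v = K·i/n = 1.2 × 0.004148 / 0.26 = 0.01914 m/day = 6.991 m/yr.

7.0 m/yr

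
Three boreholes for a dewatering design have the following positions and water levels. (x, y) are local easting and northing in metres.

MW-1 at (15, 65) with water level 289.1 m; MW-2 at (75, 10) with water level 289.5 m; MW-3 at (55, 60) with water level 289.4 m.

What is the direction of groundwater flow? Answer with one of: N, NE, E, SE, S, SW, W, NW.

W

With h = a·x + b·y + c and MW-1 as origin, the differences give:
  60·a + (-55)·b = +0.4
  40·a + (-5)·b = +0.3
Eliminate b (×(-5) and ×(-55), subtract): 1900·a = 14.50 → a = ∂h/∂x = +0.007632
Back-substitute: b = ∂h/∂y = +0.001053.
Flow = −∇h = (-0.007632 east, -0.001053 north), which points west.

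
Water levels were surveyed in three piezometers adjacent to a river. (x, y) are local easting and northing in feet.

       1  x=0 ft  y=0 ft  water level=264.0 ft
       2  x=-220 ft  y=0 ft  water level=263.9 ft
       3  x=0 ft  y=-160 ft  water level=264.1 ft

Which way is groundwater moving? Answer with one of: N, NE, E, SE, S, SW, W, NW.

∂h/∂x = (263.9 − 264.0) / (-220 − 0) = +0.0004545
∂h/∂y = (264.1 − 264.0) / (-160 − 0) = -0.0006250
Flow = −∇h = (-0.0004545 east, +0.0006250 north), which points northwest.

NW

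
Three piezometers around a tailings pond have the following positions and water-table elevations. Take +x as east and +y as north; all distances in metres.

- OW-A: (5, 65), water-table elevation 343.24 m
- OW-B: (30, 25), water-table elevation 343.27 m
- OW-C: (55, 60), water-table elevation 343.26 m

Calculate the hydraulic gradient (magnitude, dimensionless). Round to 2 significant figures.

0.00064

Three-point gradient (reference OW-A): Δ to OW-B = (25, -40, +0.03), Δ to OW-C = (50, -5, +0.02).
∂h/∂x = +0.0003467, ∂h/∂y = -0.0005333 (det = 1875).
|∇h| = √(0.0003467² + -0.0005333²) = 0.0006361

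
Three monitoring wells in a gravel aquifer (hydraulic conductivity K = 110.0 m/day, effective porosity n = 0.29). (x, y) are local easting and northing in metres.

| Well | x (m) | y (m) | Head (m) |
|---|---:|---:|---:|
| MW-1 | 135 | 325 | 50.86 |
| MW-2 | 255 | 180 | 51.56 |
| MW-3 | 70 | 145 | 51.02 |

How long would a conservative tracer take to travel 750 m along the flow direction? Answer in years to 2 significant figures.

1.4 years

With h = a·x + b·y + c and MW-1 as origin, the differences give:
  120·a + (-145)·b = +0.70
  (-65)·a + (-180)·b = +0.16
Eliminate b (×(-180) and ×(-145), subtract): -31025·a = -102.800 → a = ∂h/∂x = +0.003313
Back-substitute: b = ∂h/∂y = -0.002085.
|∇h| = √(0.003313² + -0.002085²) = 0.003914
Seepage velocity v = K·i/n = 110.0 × 0.003914 / 0.29 = 1.485 m/day.
t = 750 / 1.485 = 505.1 days = 1.38 years.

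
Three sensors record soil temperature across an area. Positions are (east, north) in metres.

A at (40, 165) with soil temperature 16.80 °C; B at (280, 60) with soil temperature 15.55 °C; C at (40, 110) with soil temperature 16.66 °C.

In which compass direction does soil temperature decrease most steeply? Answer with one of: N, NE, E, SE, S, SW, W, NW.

SE

Taking A as reference: B−A = (240, -105, -1.25); C−A = (0, -55, -0.14).
Determinant of the coordinate differences = 240·(-55) − 0·(-105) = -13200.
∂T/∂x = [(-1.25)·(-55) − (-0.14)·(-105)] / -13200 = -0.004095
∂T/∂y = [240·(-0.14) − 0·(-1.25)] / -13200 = +0.002545
Steepest decrease is along −∇f = (+0.004095 E, -0.002545 N) → southeast.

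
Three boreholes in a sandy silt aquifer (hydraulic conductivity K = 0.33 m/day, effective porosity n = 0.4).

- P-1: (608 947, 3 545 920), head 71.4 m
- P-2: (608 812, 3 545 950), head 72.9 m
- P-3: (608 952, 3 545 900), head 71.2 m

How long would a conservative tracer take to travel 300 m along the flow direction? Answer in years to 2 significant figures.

82 years

With h = a·x + b·y + c and P-1 as origin, the differences give:
  (-135)·a + 30·b = +1.5
  5·a + (-20)·b = -0.2
Eliminate b (×(-20) and ×30, subtract): 2550·a = -24.00 → a = ∂h/∂x = -0.009412
Back-substitute: b = ∂h/∂y = +0.007647.
|∇h| = √(-0.009412² + 0.007647²) = 0.01213
Seepage velocity v = K·i/n = 0.33 × 0.01213 / 0.4 = 0.01001 m/day.
t = 300 / 0.01001 = 2.997e+04 days = 82.1 years.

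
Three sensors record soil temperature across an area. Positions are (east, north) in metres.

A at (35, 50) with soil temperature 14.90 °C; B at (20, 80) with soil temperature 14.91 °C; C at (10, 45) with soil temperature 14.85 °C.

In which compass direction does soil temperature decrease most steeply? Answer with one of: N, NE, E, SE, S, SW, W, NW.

With T = a·x + b·y + c and A as origin, the differences give:
  (-15)·a + 30·b = +0.01
  (-25)·a + (-5)·b = -0.05
Eliminate b (×(-5) and ×30, subtract): 825·a = 1.450 → a = ∂T/∂x = +0.001758
Back-substitute: b = ∂T/∂y = +0.001212.
Steepest decrease is along −∇f = (-0.001758 E, -0.001212 N) → southwest.

SW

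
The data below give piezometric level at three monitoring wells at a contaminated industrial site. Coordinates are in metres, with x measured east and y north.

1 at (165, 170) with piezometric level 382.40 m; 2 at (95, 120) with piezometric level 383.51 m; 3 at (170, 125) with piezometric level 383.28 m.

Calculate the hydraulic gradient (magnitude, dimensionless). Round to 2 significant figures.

With h = a·x + b·y + c and 1 as origin, the differences give:
  (-70)·a + (-50)·b = +1.11
  5·a + (-45)·b = +0.88
Eliminate b (×(-45) and ×(-50), subtract): 3400·a = -5.950 → a = ∂h/∂x = -0.001750
Back-substitute: b = ∂h/∂y = -0.01975.
|∇h| = √(-0.001750² + -0.01975²) = 0.01983

0.020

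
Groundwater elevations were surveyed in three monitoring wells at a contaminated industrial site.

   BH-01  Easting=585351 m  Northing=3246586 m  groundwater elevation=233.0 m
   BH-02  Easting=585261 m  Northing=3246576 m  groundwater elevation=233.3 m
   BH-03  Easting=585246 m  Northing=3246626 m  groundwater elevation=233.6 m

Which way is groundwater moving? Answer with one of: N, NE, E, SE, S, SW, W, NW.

Differences from BH-01: to BH-02 (Δx, Δy, Δh) = (-90, -10, +0.3); to BH-03 = (-105, 40, +0.6).
Determinant of the coordinate differences = (-90)·40 − (-105)·(-10) = -4650.
∂h/∂x = [(+0.3)·40 − (+0.6)·(-10)] / -4650 = -0.003871
∂h/∂y = [(-90)·(+0.6) − (-105)·(+0.3)] / -4650 = +0.004839
Flow = −∇h = (+0.003871 east, -0.004839 north), which points southeast.

SE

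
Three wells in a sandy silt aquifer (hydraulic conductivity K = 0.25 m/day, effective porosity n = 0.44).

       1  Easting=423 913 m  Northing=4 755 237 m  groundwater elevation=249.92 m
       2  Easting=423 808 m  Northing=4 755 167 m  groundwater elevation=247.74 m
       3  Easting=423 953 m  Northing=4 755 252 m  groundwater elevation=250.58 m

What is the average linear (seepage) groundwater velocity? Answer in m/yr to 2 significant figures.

Differences from 1: to 2 (Δx, Δy, Δh) = (-105, -70, -2.18); to 3 = (40, 15, +0.66).
Determinant of the coordinate differences = (-105)·15 − 40·(-70) = 1225.
∂h/∂x = [(-2.18)·15 − (+0.66)·(-70)] / 1225 = +0.01102
∂h/∂y = [(-105)·(+0.66) − 40·(-2.18)] / 1225 = +0.01461
|∇h| = √(0.01102² + 0.01461²) = 0.0183
Seepage velocity v = K·i/n = 0.25 × 0.0183 / 0.44 = 0.0104 m/day = 3.799 m/yr.

3.8 m/yr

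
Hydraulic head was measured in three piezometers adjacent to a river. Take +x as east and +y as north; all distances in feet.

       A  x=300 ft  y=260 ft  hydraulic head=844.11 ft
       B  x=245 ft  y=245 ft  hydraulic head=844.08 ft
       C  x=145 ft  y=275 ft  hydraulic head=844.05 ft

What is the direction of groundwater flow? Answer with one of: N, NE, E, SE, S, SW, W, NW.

Differences from A: to B (Δx, Δy, Δh) = (-55, -15, -0.03); to C = (-155, 15, -0.06).
Solve a·Δx + b·Δy = Δh: det = (-55)·15 − (-155)·(-15) = -3150.
∂h/∂x = [(-0.03)·15 − (-0.06)·(-15)] / -3150 = +0.0004286
∂h/∂y = [(-55)·(-0.06) − (-155)·(-0.03)] / -3150 = +0.0004286
Flow = −∇h = (-0.0004286 east, -0.0004286 north), which points southwest.

SW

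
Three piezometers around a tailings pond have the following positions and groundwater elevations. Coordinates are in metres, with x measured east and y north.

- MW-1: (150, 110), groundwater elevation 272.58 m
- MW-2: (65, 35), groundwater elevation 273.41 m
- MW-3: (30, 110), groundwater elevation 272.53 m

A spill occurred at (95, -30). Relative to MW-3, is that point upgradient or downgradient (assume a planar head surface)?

upgradient

With h = a·x + b·y + c and MW-1 as origin, the differences give:
  (-85)·a + (-75)·b = +0.83
  (-120)·a + 0·b = -0.05
Eliminate b (×0 and ×(-75), subtract): -9000·a = -3.750 → a = ∂h/∂x = +0.0004167
Back-substitute: b = ∂h/∂y = -0.01154.
Head at (95, -30) = 272.58 + (+0.0004167)·(-55) + (-0.01154)·(-140) = 274.17 m.
That is higher than the 272.53 m at MW-3, so the point is upgradient.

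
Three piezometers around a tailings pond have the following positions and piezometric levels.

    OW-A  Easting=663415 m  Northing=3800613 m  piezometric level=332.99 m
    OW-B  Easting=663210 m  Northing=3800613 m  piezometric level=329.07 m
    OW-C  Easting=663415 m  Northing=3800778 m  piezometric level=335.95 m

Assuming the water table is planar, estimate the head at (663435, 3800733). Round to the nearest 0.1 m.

∂h/∂x = (329.07 − 332.99) / (663210 − 663415) = +0.01912
∂h/∂y = (335.95 − 332.99) / (3800778 − 3800613) = +0.01794
h(663435, 3800733) = 332.99 + (+0.01912)·(20) + (+0.01794)·(120) = 332.99 +0.382 +2.153 = 335.525 m.

335.5 m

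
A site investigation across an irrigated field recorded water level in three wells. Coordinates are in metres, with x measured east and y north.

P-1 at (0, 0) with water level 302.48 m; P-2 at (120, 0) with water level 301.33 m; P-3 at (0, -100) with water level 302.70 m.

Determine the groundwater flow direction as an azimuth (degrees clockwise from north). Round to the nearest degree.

∂h/∂x = (301.33 − 302.48) / (120 − 0) = -0.009583
∂h/∂y = (302.70 − 302.48) / (-100 − 0) = -0.002200
Flow direction (−∇h) has components (+0.009583 E, +0.002200 N).
Azimuth = atan2(E, N) = atan2(+0.009583, +0.002200) = 77.1° ≈ 077°.

077°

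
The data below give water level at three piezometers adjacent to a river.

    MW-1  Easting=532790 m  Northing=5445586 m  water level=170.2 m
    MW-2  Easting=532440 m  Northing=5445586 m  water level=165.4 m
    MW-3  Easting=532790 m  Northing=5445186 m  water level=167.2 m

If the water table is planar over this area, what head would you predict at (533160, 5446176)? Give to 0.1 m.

179.7 m

∂h/∂x = (165.4 − 170.2) / (532440 − 532790) = +0.01371
∂h/∂y = (167.2 − 170.2) / (5445186 − 5445586) = +0.007500
h(533160, 5446176) = 170.2 + (+0.01371)·(370) + (+0.007500)·(590) = 170.2 +5.074 +4.425 = 179.699 m.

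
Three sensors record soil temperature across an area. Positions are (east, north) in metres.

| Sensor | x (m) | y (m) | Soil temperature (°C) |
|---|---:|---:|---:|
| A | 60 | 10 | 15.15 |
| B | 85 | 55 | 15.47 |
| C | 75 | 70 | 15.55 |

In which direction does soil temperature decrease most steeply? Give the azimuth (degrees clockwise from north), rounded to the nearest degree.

193°

With T = a·x + b·y + c and A as origin, the differences give:
  25·a + 45·b = +0.32
  15·a + 60·b = +0.40
Eliminate b (×60 and ×45, subtract): 825·a = 1.200 → a = ∂T/∂x = +0.001455
Back-substitute: b = ∂T/∂y = +0.006303.
Steepest decrease is along −∇f: components (-0.001455 E, -0.006303 N).
Azimuth = atan2(-0.001455, -0.006303) = 193.0° ≈ 193°.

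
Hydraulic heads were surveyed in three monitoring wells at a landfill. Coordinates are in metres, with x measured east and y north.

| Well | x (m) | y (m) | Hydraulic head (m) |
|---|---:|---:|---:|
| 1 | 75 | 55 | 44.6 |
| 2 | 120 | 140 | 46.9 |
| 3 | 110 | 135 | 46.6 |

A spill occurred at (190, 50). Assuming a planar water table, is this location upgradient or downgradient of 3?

upgradient

Three-point gradient (reference 1): Δ to 2 = (45, 85, +2.3), Δ to 3 = (35, 80, +2.0).
∂h/∂x = +0.02240, ∂h/∂y = +0.01520 (det = 625).
Head at (190, 50) = 44.6 + (+0.02240)·(115) + (+0.01520)·(-5) = 47.10 m.
That is higher than the 46.6 m at 3, so the point is upgradient.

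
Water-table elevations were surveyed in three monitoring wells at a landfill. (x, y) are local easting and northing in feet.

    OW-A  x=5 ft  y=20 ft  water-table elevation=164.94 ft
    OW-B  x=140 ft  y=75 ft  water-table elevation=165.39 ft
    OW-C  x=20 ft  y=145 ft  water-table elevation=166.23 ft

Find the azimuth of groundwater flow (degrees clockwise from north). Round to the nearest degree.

Three-point gradient (reference OW-A): Δ to OW-B = (135, 55, +0.45), Δ to OW-C = (15, 125, +1.29).
∂h/∂x = -0.0009159, ∂h/∂y = +0.01043 (det = 16050).
Flow direction (−∇h) has components (+0.0009159 E, -0.01043 N).
Azimuth = atan2(E, N) = atan2(+0.0009159, -0.01043) = 175.0° ≈ 175°.

175°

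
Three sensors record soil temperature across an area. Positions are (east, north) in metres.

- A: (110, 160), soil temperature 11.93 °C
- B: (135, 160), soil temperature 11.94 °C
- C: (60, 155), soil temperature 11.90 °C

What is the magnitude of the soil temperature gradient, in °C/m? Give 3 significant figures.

Differences from A: to B (Δx, Δy, Δh) = (25, 0, +0.01); to C = (-50, -5, -0.03).
Solve a·Δx + b·Δy = ΔT: det = 25·(-5) − (-50)·0 = -125.
∂T/∂x = [(+0.01)·(-5) − (-0.03)·0] / -125 = +0.0004000
∂T/∂y = [25·(-0.03) − (-50)·(+0.01)] / -125 = +0.002000
|∇f| = √(0.0004000² + 0.002000²) = 0.00204 °C/m

0.00204 °C/m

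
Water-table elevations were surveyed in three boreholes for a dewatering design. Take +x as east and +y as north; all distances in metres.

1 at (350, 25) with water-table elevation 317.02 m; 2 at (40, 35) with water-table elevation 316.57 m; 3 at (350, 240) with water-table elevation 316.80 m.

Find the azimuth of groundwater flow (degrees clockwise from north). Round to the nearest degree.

306°

Differences from 1: to 2 (Δx, Δy, Δh) = (-310, 10, -0.45); to 3 = (0, 215, -0.22).
Solve a·Δx + b·Δy = Δh: det = (-310)·215 − 0·10 = -66650.
∂h/∂x = [(-0.45)·215 − (-0.22)·10] / -66650 = +0.001419
∂h/∂y = [(-310)·(-0.22) − 0·(-0.45)] / -66650 = -0.001023
Flow direction (−∇h) has components (-0.001419 E, +0.001023 N).
Azimuth = atan2(E, N) = atan2(-0.001419, +0.001023) = 305.8° ≈ 306°.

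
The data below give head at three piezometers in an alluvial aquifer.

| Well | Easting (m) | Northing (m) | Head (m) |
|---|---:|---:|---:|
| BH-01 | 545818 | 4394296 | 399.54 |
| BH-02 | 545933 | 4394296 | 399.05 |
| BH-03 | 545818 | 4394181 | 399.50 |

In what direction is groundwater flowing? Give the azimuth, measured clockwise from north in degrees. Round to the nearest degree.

∂h/∂x = (399.05 − 399.54) / (545933 − 545818) = -0.004261
∂h/∂y = (399.50 − 399.54) / (4394181 − 4394296) = +0.0003478
Flow direction (−∇h) has components (+0.004261 E, -0.0003478 N).
Azimuth = atan2(E, N) = atan2(+0.004261, -0.0003478) = 94.7° ≈ 095°.

095°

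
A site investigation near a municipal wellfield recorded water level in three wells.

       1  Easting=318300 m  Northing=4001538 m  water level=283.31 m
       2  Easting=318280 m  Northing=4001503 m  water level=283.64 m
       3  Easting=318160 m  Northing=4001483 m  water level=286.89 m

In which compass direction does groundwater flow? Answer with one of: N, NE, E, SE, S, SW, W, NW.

E

With h = a·x + b·y + c and 1 as origin, the differences give:
  (-20)·a + (-35)·b = +0.33
  (-140)·a + (-55)·b = +3.58
Eliminate b (×(-55) and ×(-35), subtract): -3800·a = 107.150 → a = ∂h/∂x = -0.02820
Back-substitute: b = ∂h/∂y = +0.006684.
Flow = −∇h = (+0.02820 east, -0.006684 north), which points east.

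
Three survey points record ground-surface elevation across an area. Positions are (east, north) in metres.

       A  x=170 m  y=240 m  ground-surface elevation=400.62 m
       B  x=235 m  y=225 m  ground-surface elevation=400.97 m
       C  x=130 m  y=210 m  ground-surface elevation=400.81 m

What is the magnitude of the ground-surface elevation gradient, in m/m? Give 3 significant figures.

0.0108 m/m

With z = a·x + b·y + c and A as origin, the differences give:
  65·a + (-15)·b = +0.35
  (-40)·a + (-30)·b = +0.19
Eliminate b (×(-30) and ×(-15), subtract): -2550·a = -7.650 → a = ∂z/∂x = +0.003000
Back-substitute: b = ∂z/∂y = -0.01033.
|∇f| = √(0.003000² + -0.01033²) = 0.01076 m/m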